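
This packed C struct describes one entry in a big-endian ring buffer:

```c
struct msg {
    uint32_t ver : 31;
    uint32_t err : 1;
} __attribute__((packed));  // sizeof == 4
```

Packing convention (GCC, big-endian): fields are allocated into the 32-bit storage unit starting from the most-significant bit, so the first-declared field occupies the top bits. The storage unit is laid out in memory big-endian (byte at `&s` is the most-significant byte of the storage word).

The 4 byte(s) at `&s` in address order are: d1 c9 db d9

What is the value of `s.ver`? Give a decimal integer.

[0]=0xd1 [1]=0xc9 [2]=0xdb [3]=0xd9 (big-endian) → word 0xd1c9dbd9
ver:31 @ bit 1 → (0xd1c9dbd9>>1)&0x7fffffff = 0x68e4edec  ←
err:1 @ bit 0 → (0xd1c9dbd9>>0)&0x1 = 0x1

1759833580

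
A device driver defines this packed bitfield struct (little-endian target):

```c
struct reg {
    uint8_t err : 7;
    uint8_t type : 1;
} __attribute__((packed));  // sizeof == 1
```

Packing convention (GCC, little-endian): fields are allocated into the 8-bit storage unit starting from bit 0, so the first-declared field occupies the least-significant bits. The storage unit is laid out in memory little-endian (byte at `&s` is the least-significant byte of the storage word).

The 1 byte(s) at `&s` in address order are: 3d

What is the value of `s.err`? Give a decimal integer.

61

[0]=0x3d (little-endian) → word 0x3d
err [0+:7] = (word>>0) & 0x7f = 61  ←
type [7+:1] = (word>>7) & 0x1 = 0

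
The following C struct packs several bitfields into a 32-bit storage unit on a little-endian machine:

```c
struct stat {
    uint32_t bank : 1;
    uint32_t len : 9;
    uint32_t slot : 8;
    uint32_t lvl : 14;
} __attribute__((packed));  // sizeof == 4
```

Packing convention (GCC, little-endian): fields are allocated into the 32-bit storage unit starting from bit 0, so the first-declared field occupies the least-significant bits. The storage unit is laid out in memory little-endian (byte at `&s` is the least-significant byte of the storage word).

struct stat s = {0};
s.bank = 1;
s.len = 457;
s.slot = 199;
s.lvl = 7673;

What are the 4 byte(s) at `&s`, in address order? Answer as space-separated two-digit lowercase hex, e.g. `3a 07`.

[0+:1] bank=1 & 0x1 = 0x1; word=0x00000001
[1+:9] len=457 & 0x1ff = 0x1c9; word=0x00000393
[10+:8] slot=199 & 0xff = 0xc7; word=0x00031f93
[18+:14] lvl=7673 & 0x3fff = 0x1df9; word=0x77e71f93
word = 0x77e71f93 → little-endian bytes:
  [0]=0x93  [1]=0x1f  [2]=0xe7  [3]=0x77

93 1f e7 77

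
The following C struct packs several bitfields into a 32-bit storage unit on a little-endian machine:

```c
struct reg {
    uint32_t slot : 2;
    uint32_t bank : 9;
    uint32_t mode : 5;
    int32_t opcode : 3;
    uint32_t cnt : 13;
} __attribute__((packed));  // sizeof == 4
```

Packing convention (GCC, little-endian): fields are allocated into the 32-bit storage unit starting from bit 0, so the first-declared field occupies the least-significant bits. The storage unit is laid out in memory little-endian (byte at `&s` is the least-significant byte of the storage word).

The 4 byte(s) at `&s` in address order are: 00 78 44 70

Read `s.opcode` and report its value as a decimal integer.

[0]=0x00 [1]=0x78 [2]=0x44 [3]=0x70 (little-endian) → word 0x70447800
slot:2 @ bit 0 → (0x70447800>>0)&0x3 = 0x0
bank:9 @ bit 2 → (0x70447800>>2)&0x1ff = 0x0
mode:5 @ bit 11 → (0x70447800>>11)&0x1f = 0xf
opcode:3 @ bit 16 → (0x70447800>>16)&0x7 = 0x4  ←
cnt:13 @ bit 19 → (0x70447800>>19)&0x1fff = 0xe08
opcode signed 3b, MSB=1: 4 - 8 = -4

-4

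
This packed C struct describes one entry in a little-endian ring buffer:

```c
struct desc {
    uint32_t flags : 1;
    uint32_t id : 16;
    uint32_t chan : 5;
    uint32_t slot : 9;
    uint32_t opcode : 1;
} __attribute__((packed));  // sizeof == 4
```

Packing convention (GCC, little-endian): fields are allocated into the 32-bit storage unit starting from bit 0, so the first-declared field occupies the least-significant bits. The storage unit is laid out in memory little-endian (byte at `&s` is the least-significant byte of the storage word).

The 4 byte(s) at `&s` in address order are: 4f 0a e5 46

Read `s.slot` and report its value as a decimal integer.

283

[0]=0x4f [1]=0x0a [2]=0xe5 [3]=0x46 (little-endian) → word 0x46e50a4f
flags [0+:1] = (word>>0) & 0x1 = 1
id [1+:16] = (word>>1) & 0xffff = 34087
chan [17+:5] = (word>>17) & 0x1f = 18
slot [22+:9] = (word>>22) & 0x1ff = 283  ←
opcode [31+:1] = (word>>31) & 0x1 = 0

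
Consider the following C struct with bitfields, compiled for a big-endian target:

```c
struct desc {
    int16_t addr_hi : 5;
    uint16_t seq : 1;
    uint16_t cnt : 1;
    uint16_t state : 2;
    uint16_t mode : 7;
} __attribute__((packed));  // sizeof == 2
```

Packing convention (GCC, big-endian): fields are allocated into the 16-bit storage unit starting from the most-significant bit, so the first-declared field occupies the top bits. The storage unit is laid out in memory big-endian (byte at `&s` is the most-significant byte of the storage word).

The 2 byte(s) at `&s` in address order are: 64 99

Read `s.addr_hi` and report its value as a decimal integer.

[0]=0x64 [1]=0x99 (big-endian) → word 0x6499
addr_hi [11+:5] = (word>>11) & 0x1f = 12  ←
seq [10+:1] = (word>>10) & 0x1 = 1
cnt [9+:1] = (word>>9) & 0x1 = 0
state [7+:2] = (word>>7) & 0x3 = 1
mode [0+:7] = (word>>0) & 0x7f = 25
addr_hi signed 5b, MSB=0: value = 12

12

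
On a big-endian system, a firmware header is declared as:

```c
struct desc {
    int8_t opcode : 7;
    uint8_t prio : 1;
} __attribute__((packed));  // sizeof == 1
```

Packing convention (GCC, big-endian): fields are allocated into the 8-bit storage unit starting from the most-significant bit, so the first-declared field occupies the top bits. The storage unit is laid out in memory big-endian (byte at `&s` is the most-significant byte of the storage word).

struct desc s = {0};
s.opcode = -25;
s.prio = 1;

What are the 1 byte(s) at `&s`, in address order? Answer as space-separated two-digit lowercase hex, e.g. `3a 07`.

cf

[1+:7] opcode=-25 & 0x7f = 0x67; word=0xce
[0+:1] prio=1 & 0x1 = 0x1; word=0xcf
word = 0xcf → big-endian bytes:
  [0]=0xcf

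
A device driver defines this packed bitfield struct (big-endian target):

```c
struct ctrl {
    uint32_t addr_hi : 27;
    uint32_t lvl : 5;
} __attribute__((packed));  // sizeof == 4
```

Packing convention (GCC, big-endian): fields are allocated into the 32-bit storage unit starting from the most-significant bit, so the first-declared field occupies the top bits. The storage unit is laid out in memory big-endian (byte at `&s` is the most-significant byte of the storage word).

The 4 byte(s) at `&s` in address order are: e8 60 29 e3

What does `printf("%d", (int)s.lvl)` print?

[0]=0xe8 [1]=0x60 [2]=0x29 [3]=0xe3 (big-endian) → word 0xe86029e3
addr_hi [5+:27] = (word>>5) & 0x7ffffff = 121831759
lvl [0+:5] = (word>>0) & 0x1f = 3  ←

3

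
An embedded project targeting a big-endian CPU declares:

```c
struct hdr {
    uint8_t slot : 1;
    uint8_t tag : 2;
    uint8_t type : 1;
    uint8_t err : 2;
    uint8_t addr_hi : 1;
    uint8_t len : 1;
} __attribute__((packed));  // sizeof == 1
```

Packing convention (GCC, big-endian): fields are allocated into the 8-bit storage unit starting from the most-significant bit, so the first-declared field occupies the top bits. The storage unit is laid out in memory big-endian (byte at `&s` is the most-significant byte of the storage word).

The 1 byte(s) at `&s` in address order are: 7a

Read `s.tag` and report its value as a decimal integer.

3

[0]=0x7a (big-endian) → word 0x7a
slot:1 @ bit 7 → (0x7a>>7)&0x1 = 0x0
tag:2 @ bit 5 → (0x7a>>5)&0x3 = 0x3  ←
type:1 @ bit 4 → (0x7a>>4)&0x1 = 0x1
err:2 @ bit 2 → (0x7a>>2)&0x3 = 0x2
addr_hi:1 @ bit 1 → (0x7a>>1)&0x1 = 0x1
len:1 @ bit 0 → (0x7a>>0)&0x1 = 0x0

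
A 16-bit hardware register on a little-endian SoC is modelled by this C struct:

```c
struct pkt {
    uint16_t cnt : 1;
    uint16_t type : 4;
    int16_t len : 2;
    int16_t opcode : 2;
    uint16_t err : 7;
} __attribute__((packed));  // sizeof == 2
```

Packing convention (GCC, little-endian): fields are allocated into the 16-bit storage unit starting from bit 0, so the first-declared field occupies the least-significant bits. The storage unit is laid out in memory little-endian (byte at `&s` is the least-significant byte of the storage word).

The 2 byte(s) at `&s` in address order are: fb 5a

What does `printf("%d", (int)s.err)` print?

45

[0]=0xfb [1]=0x5a (little-endian) → word 0x5afb
cnt [0+:1] = (word>>0) & 0x1 = 1
type [1+:4] = (word>>1) & 0xf = 13
len [5+:2] = (word>>5) & 0x3 = 3
opcode [7+:2] = (word>>7) & 0x3 = 1
err [9+:7] = (word>>9) & 0x7f = 45  ←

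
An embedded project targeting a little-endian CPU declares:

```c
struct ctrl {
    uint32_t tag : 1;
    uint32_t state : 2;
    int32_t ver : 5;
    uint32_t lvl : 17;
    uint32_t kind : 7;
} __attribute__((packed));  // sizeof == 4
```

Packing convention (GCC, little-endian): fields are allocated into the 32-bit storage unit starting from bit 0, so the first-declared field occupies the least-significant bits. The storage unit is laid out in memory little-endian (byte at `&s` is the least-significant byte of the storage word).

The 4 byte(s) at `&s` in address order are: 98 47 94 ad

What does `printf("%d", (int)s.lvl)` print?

103495

[0]=0x98 [1]=0x47 [2]=0x94 [3]=0xad (little-endian) → word 0xad944798
tag:1 @ bit 0 → (0xad944798>>0)&0x1 = 0x0
state:2 @ bit 1 → (0xad944798>>1)&0x3 = 0x0
ver:5 @ bit 3 → (0xad944798>>3)&0x1f = 0x13
lvl:17 @ bit 8 → (0xad944798>>8)&0x1ffff = 0x19447  ←
kind:7 @ bit 25 → (0xad944798>>25)&0x7f = 0x56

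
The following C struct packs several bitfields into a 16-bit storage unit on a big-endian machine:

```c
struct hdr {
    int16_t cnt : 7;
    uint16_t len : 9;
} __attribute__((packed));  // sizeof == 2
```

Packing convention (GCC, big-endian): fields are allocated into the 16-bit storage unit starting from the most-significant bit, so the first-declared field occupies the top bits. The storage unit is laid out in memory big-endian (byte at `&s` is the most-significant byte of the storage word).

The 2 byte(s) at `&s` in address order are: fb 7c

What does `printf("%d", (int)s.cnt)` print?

[0]=0xfb [1]=0x7c (big-endian) → word 0xfb7c
cnt:7 @ bit 9 → (0xfb7c>>9)&0x7f = 0x7d  ←
len:9 @ bit 0 → (0xfb7c>>0)&0x1ff = 0x17c
cnt signed 7b, MSB=1: 125 - 128 = -3

-3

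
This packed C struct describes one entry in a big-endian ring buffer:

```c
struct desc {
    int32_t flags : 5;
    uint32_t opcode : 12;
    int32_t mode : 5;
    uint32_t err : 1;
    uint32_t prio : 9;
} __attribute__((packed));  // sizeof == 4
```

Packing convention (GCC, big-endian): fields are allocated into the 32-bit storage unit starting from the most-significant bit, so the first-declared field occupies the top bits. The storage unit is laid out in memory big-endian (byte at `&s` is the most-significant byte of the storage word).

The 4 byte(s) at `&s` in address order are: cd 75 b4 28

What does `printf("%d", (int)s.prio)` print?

40

[0]=0xcd [1]=0x75 [2]=0xb4 [3]=0x28 (big-endian) → word 0xcd75b428
flags [27+:5] = (word>>27) & 0x1f = 25
opcode [15+:12] = (word>>15) & 0xfff = 2795
mode [10+:5] = (word>>10) & 0x1f = 13
err [9+:1] = (word>>9) & 0x1 = 0
prio [0+:9] = (word>>0) & 0x1ff = 40  ←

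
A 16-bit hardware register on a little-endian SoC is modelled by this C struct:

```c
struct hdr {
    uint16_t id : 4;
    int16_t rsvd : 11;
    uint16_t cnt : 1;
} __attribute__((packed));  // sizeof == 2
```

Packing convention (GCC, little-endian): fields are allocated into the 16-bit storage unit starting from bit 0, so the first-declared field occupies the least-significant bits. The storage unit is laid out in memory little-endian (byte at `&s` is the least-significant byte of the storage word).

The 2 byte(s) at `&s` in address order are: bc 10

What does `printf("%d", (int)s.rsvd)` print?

[0]=0xbc [1]=0x10 (little-endian) → word 0x10bc
id:4 @ bit 0 → (0x10bc>>0)&0xf = 0xc
rsvd:11 @ bit 4 → (0x10bc>>4)&0x7ff = 0x10b  ←
cnt:1 @ bit 15 → (0x10bc>>15)&0x1 = 0x0
rsvd signed 11b, MSB=0: value = 267

267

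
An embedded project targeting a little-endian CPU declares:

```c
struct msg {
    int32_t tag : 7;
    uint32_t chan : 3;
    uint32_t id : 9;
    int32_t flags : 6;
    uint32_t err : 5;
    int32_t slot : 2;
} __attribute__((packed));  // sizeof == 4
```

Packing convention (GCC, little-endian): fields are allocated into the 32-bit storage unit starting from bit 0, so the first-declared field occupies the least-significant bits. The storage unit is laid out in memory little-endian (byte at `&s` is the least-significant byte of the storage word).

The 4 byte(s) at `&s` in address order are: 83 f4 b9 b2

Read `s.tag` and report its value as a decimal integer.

[0]=0x83 [1]=0xf4 [2]=0xb9 [3]=0xb2 (little-endian) → word 0xb2b9f483
tag [0+:7] = (word>>0) & 0x7f = 3  ←
chan [7+:3] = (word>>7) & 0x7 = 1
id [10+:9] = (word>>10) & 0x1ff = 125
flags [19+:6] = (word>>19) & 0x3f = 23
err [25+:5] = (word>>25) & 0x1f = 25
slot [30+:2] = (word>>30) & 0x3 = 2
tag signed 7b, MSB=0: value = 3

3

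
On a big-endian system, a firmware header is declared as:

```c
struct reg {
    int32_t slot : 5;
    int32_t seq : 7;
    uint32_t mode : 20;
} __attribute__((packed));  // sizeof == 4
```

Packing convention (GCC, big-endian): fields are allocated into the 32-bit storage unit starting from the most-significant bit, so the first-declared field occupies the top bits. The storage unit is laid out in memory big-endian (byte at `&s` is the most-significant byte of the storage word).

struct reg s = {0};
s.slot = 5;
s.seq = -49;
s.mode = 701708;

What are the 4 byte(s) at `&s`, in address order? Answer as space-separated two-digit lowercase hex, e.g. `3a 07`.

slot:5 = 5 → 0x5 << 27 → word 0x28000000
seq:7 = -49 → 0x4f << 20 → word 0x2cf00000
mode:20 = 701708 → 0xab50c << 0 → word 0x2cfab50c
word = 0x2cfab50c → big-endian bytes:
  [0]=0x2c  [1]=0xfa  [2]=0xb5  [3]=0x0c

2c fa b5 0c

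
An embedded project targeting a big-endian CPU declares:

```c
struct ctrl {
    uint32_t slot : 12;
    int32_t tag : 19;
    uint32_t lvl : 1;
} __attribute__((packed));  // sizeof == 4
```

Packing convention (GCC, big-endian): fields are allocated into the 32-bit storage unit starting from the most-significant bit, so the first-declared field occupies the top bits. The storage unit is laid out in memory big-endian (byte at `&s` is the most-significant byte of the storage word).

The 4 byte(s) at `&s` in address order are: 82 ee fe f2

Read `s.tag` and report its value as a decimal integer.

[0]=0x82 [1]=0xee [2]=0xfe [3]=0xf2 (big-endian) → word 0x82eefef2
slot:12 @ bit 20 → (0x82eefef2>>20)&0xfff = 0x82e
tag:19 @ bit 1 → (0x82eefef2>>1)&0x7ffff = 0x77f79  ←
lvl:1 @ bit 0 → (0x82eefef2>>0)&0x1 = 0x0
tag signed 19b, MSB=1: 491385 - 524288 = -32903

-32903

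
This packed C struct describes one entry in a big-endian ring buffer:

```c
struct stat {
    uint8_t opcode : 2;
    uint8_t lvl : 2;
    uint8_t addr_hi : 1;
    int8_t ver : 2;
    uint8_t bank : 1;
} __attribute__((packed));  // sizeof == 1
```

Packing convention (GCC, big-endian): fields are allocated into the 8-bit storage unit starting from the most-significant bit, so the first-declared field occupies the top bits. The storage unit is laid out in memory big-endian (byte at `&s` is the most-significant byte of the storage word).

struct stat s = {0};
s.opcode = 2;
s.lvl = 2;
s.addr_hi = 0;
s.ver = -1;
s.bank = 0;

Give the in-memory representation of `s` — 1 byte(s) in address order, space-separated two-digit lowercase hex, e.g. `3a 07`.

a6

[6+:2] opcode=2 & 0x3 = 0x2; word=0x80
[4+:2] lvl=2 & 0x3 = 0x2; word=0xa0
[3+:1] addr_hi=0 & 0x1 = 0x0; word=0xa0
[1+:2] ver=-1 & 0x3 = 0x3; word=0xa6
[0+:1] bank=0 & 0x1 = 0x0; word=0xa6
word = 0xa6 → big-endian bytes:
  [0]=0xa6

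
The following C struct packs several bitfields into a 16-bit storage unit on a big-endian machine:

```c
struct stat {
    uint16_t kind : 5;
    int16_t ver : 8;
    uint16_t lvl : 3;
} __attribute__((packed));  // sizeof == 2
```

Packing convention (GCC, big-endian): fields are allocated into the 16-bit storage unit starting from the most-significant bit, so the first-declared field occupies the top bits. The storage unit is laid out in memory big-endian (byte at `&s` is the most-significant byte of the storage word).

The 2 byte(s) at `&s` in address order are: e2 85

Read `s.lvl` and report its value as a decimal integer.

[0]=0xe2 [1]=0x85 (big-endian) → word 0xe285
kind [11+:5] = (word>>11) & 0x1f = 28
ver [3+:8] = (word>>3) & 0xff = 80
lvl [0+:3] = (word>>0) & 0x7 = 5  ←

5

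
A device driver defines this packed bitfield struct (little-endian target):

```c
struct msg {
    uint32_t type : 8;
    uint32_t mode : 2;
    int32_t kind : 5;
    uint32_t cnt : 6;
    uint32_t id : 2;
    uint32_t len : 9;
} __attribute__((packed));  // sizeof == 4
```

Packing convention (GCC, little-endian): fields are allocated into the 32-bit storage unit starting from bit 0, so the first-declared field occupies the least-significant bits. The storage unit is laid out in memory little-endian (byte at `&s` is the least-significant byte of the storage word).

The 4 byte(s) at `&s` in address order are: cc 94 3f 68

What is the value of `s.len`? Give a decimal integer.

208

[0]=0xcc [1]=0x94 [2]=0x3f [3]=0x68 (little-endian) → word 0x683f94cc
type:8 @ bit 0 → (0x683f94cc>>0)&0xff = 0xcc
mode:2 @ bit 8 → (0x683f94cc>>8)&0x3 = 0x0
kind:5 @ bit 10 → (0x683f94cc>>10)&0x1f = 0x5
cnt:6 @ bit 15 → (0x683f94cc>>15)&0x3f = 0x3f
id:2 @ bit 21 → (0x683f94cc>>21)&0x3 = 0x1
len:9 @ bit 23 → (0x683f94cc>>23)&0x1ff = 0xd0  ←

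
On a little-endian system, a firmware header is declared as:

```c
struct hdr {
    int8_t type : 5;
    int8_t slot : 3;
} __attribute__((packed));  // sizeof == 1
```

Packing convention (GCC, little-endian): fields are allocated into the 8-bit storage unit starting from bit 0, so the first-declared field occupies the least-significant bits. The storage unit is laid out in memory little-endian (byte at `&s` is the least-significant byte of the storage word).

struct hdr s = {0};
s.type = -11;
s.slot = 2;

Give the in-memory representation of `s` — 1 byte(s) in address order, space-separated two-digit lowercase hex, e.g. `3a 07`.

55

[0+:5] type=-11 & 0x1f = 0x15; word=0x15
[5+:3] slot=2 & 0x7 = 0x2; word=0x55
word = 0x55 → little-endian bytes:
  [0]=0x55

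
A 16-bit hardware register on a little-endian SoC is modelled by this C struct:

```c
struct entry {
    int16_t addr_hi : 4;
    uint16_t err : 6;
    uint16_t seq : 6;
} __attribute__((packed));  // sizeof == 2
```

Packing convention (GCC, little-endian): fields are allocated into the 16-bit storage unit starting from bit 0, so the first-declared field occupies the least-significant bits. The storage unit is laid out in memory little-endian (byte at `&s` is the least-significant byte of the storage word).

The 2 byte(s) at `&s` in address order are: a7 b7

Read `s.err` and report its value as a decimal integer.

58

[0]=0xa7 [1]=0xb7 (little-endian) → word 0xb7a7
addr_hi [0+:4] = (word>>0) & 0xf = 7
err [4+:6] = (word>>4) & 0x3f = 58  ←
seq [10+:6] = (word>>10) & 0x3f = 45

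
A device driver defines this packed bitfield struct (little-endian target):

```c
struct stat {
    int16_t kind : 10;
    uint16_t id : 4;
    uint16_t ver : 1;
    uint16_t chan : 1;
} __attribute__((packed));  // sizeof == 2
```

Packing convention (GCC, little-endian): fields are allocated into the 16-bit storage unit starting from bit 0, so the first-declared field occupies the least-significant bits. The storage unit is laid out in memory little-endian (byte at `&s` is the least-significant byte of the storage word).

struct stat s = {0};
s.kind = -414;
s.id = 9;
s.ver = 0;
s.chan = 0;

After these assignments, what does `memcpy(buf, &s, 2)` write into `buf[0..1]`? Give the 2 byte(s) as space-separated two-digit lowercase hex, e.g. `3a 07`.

kind:10 = -414 → 0x262 << 0 → word 0x0262
id:4 = 9 → 0x9 << 10 → word 0x2662
ver:1 = 0 → 0x0 << 14 → word 0x2662
chan:1 = 0 → 0x0 << 15 → word 0x2662
word = 0x2662 → little-endian bytes:
  [0]=0x62  [1]=0x26

62 26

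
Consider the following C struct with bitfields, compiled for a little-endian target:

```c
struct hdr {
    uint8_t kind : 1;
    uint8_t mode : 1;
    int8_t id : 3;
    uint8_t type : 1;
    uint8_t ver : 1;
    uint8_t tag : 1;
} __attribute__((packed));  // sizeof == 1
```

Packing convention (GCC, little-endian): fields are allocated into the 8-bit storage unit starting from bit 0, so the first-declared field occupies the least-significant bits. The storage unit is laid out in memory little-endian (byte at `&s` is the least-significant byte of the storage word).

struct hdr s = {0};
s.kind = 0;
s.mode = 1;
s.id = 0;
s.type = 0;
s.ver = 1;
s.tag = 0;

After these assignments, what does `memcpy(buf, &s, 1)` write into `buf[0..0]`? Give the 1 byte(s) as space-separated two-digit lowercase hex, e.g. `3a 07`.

42

kind (1b) val=0 bits=0x0 at bit 0: 0x00
mode (1b) val=1 bits=0x1 at bit 1: 0x02
id (3b) val=0 bits=0x0 at bit 2: 0x02
type (1b) val=0 bits=0x0 at bit 5: 0x02
ver (1b) val=1 bits=0x1 at bit 6: 0x42
tag (1b) val=0 bits=0x0 at bit 7: 0x42
word = 0x42 → little-endian bytes:
  [0]=0x42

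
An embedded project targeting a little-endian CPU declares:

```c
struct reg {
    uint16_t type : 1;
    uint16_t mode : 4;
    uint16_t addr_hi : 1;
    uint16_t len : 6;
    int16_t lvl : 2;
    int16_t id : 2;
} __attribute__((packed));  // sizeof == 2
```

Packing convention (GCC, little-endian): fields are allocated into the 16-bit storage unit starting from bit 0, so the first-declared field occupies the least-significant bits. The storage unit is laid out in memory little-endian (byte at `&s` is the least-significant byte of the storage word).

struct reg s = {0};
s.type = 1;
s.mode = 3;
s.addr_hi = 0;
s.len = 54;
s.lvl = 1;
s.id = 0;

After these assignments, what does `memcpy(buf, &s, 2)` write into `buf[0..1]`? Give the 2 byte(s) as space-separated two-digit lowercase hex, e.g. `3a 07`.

type (1b) val=1 bits=0x1 at bit 0: 0x0001
mode (4b) val=3 bits=0x3 at bit 1: 0x0007
addr_hi (1b) val=0 bits=0x0 at bit 5: 0x0007
len (6b) val=54 bits=0x36 at bit 6: 0x0d87
lvl (2b) val=1 bits=0x1 at bit 12: 0x1d87
id (2b) val=0 bits=0x0 at bit 14: 0x1d87
word = 0x1d87 → little-endian bytes:
  [0]=0x87  [1]=0x1d

87 1d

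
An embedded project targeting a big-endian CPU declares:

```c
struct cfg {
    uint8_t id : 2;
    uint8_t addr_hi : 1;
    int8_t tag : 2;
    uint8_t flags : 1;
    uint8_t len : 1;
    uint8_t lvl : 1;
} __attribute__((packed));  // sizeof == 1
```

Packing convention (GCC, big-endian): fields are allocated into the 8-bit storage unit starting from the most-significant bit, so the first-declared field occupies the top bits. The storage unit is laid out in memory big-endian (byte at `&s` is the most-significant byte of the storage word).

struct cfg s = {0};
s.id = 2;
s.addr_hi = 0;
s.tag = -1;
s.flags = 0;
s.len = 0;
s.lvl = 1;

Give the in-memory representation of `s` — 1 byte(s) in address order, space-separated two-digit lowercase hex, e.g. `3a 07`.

id:2 = 2 → 0x2 << 6 → word 0x80
addr_hi:1 = 0 → 0x0 << 5 → word 0x80
tag:2 = -1 → 0x3 << 3 → word 0x98
flags:1 = 0 → 0x0 << 2 → word 0x98
len:1 = 0 → 0x0 << 1 → word 0x98
lvl:1 = 1 → 0x1 << 0 → word 0x99
word = 0x99 → big-endian bytes:
  [0]=0x99

99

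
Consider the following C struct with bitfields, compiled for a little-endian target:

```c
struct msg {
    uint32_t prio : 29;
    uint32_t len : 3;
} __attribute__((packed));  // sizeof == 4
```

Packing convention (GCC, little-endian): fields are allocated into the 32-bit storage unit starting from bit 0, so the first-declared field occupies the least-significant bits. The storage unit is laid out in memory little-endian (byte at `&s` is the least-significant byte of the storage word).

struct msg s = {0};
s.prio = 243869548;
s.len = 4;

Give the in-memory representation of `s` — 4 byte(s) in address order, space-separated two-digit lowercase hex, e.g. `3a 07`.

prio (29b) val=243869548 bits=0xe89276c at bit 0: 0x0e89276c
len (3b) val=4 bits=0x4 at bit 29: 0x8e89276c
word = 0x8e89276c → little-endian bytes:
  [0]=0x6c  [1]=0x27  [2]=0x89  [3]=0x8e

6c 27 89 8e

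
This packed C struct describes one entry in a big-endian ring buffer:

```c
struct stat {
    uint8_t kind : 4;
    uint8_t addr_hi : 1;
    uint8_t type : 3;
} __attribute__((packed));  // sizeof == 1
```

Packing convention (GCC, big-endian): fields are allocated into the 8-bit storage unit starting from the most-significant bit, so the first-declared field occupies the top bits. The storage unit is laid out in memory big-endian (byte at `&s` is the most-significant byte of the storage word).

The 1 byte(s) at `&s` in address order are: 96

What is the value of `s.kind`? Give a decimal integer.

9

[0]=0x96 (big-endian) → word 0x96
kind [4+:4] = (word>>4) & 0xf = 9  ←
addr_hi [3+:1] = (word>>3) & 0x1 = 0
type [0+:3] = (word>>0) & 0x7 = 6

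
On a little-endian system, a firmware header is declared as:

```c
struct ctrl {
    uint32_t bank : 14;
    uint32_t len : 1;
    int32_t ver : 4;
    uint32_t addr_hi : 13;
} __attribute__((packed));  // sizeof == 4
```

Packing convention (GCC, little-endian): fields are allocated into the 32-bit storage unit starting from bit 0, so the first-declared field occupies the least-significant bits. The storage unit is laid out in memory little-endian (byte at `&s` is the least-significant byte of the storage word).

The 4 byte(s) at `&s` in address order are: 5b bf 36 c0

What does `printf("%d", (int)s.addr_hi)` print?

6150

[0]=0x5b [1]=0xbf [2]=0x36 [3]=0xc0 (little-endian) → word 0xc036bf5b
bank:14 @ bit 0 → (0xc036bf5b>>0)&0x3fff = 0x3f5b
len:1 @ bit 14 → (0xc036bf5b>>14)&0x1 = 0x0
ver:4 @ bit 15 → (0xc036bf5b>>15)&0xf = 0xd
addr_hi:13 @ bit 19 → (0xc036bf5b>>19)&0x1fff = 0x1806  ←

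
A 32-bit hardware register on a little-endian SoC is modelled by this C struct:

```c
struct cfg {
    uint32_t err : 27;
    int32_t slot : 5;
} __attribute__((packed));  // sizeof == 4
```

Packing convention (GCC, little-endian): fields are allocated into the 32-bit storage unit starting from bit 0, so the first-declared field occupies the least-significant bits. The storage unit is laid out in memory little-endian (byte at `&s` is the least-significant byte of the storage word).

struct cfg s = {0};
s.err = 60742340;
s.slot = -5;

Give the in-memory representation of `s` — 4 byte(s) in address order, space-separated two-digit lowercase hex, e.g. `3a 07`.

err:27 = 60742340 → 0x39edac4 << 0 → word 0x039edac4
slot:5 = -5 → 0x1b << 27 → word 0xdb9edac4
word = 0xdb9edac4 → little-endian bytes:
  [0]=0xc4  [1]=0xda  [2]=0x9e  [3]=0xdb

c4 da 9e db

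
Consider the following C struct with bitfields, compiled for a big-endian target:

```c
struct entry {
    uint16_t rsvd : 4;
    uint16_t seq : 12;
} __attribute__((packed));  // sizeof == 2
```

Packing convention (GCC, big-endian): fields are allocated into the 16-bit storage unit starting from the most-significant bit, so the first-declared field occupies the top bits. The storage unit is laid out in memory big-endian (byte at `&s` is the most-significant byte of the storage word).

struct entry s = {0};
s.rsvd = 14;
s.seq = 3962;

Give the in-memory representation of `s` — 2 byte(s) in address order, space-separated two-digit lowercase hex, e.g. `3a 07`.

ef 7a

rsvd:4 = 14 → 0xe << 12 → word 0xe000
seq:12 = 3962 → 0xf7a << 0 → word 0xef7a
word = 0xef7a → big-endian bytes:
  [0]=0xef  [1]=0x7a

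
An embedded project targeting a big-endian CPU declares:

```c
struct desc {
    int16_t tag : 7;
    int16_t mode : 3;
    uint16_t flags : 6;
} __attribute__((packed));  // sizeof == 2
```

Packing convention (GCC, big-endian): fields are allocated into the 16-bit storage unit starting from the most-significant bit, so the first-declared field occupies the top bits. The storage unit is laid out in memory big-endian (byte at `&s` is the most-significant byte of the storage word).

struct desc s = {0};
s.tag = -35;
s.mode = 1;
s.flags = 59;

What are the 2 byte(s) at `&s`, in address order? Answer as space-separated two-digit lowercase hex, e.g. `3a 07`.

ba 7b

[9+:7] tag=-35 & 0x7f = 0x5d; word=0xba00
[6+:3] mode=1 & 0x7 = 0x1; word=0xba40
[0+:6] flags=59 & 0x3f = 0x3b; word=0xba7b
word = 0xba7b → big-endian bytes:
  [0]=0xba  [1]=0x7b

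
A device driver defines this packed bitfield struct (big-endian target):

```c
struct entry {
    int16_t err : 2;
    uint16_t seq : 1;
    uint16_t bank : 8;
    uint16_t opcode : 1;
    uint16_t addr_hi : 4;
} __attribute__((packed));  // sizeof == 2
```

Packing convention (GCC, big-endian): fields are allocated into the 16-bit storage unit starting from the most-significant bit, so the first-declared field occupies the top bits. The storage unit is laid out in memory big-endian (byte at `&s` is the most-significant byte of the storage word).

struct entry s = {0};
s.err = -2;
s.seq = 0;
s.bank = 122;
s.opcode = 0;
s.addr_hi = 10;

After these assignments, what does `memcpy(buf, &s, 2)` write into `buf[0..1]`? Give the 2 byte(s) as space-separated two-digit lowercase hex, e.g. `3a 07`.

[14+:2] err=-2 & 0x3 = 0x2; word=0x8000
[13+:1] seq=0 & 0x1 = 0x0; word=0x8000
[5+:8] bank=122 & 0xff = 0x7a; word=0x8f40
[4+:1] opcode=0 & 0x1 = 0x0; word=0x8f40
[0+:4] addr_hi=10 & 0xf = 0xa; word=0x8f4a
word = 0x8f4a → big-endian bytes:
  [0]=0x8f  [1]=0x4a

8f 4a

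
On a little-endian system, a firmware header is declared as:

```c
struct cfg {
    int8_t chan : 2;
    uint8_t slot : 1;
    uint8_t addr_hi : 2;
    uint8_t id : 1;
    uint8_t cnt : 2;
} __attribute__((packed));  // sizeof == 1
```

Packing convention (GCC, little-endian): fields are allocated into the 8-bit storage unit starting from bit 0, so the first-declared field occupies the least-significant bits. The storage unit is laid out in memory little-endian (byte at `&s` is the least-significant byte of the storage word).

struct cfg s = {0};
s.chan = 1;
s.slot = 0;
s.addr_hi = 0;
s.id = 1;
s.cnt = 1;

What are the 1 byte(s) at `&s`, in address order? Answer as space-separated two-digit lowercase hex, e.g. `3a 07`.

61

chan (2b) val=1 bits=0x1 at bit 0: 0x01
slot (1b) val=0 bits=0x0 at bit 2: 0x01
addr_hi (2b) val=0 bits=0x0 at bit 3: 0x01
id (1b) val=1 bits=0x1 at bit 5: 0x21
cnt (2b) val=1 bits=0x1 at bit 6: 0x61
word = 0x61 → little-endian bytes:
  [0]=0x61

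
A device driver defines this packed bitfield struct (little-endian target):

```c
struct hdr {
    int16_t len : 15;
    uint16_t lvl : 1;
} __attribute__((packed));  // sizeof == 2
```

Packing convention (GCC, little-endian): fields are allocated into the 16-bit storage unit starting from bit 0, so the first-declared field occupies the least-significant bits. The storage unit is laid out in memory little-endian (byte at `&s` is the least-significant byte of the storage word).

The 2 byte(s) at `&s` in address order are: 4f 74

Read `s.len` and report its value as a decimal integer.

[0]=0x4f [1]=0x74 (little-endian) → word 0x744f
len [0+:15] = (word>>0) & 0x7fff = 29775  ←
lvl [15+:1] = (word>>15) & 0x1 = 0
len signed 15b, MSB=1: 29775 - 32768 = -2993

-2993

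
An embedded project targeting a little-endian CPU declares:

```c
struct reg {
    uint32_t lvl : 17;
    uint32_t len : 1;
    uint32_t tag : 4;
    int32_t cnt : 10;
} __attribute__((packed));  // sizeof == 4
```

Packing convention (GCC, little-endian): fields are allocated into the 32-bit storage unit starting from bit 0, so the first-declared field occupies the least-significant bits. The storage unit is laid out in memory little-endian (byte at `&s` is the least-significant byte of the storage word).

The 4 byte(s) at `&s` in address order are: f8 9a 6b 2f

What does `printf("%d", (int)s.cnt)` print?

189

[0]=0xf8 [1]=0x9a [2]=0x6b [3]=0x2f (little-endian) → word 0x2f6b9af8
lvl [0+:17] = (word>>0) & 0x1ffff = 105208
len [17+:1] = (word>>17) & 0x1 = 1
tag [18+:4] = (word>>18) & 0xf = 10
cnt [22+:10] = (word>>22) & 0x3ff = 189  ←
cnt signed 10b, MSB=0: value = 189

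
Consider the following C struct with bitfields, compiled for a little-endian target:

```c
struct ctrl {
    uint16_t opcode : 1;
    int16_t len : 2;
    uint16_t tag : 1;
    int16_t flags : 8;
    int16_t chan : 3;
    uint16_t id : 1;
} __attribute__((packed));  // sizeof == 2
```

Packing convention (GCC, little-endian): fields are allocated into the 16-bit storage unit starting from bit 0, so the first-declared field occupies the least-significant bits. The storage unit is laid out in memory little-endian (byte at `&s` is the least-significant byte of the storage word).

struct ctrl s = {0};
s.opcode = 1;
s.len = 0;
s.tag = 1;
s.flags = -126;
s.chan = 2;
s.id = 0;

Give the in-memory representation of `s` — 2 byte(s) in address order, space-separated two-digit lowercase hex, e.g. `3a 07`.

29 28

opcode:1 = 1 → 0x1 << 0 → word 0x0001
len:2 = 0 → 0x0 << 1 → word 0x0001
tag:1 = 1 → 0x1 << 3 → word 0x0009
flags:8 = -126 → 0x82 << 4 → word 0x0829
chan:3 = 2 → 0x2 << 12 → word 0x2829
id:1 = 0 → 0x0 << 15 → word 0x2829
word = 0x2829 → little-endian bytes:
  [0]=0x29  [1]=0x28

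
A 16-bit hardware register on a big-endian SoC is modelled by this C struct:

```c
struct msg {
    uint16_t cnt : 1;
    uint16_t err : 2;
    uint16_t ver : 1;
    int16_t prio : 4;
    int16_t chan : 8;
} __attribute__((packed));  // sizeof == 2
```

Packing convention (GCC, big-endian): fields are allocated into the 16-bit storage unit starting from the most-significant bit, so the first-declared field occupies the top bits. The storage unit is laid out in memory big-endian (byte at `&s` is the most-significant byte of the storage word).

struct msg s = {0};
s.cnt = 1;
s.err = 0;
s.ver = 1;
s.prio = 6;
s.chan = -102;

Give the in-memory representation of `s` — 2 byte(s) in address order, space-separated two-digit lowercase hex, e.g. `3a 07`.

96 9a

cnt:1 = 1 → 0x1 << 15 → word 0x8000
err:2 = 0 → 0x0 << 13 → word 0x8000
ver:1 = 1 → 0x1 << 12 → word 0x9000
prio:4 = 6 → 0x6 << 8 → word 0x9600
chan:8 = -102 → 0x9a << 0 → word 0x969a
word = 0x969a → big-endian bytes:
  [0]=0x96  [1]=0x9a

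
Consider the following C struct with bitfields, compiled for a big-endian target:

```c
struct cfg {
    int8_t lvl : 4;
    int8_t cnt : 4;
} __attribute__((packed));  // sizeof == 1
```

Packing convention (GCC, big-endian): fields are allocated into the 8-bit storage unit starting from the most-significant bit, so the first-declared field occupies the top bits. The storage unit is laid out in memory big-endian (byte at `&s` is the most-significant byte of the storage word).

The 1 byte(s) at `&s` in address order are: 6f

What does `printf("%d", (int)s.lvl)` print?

6

[0]=0x6f (big-endian) → word 0x6f
lvl:4 @ bit 4 → (0x6f>>4)&0xf = 0x6  ←
cnt:4 @ bit 0 → (0x6f>>0)&0xf = 0xf
lvl signed 4b, MSB=0: value = 6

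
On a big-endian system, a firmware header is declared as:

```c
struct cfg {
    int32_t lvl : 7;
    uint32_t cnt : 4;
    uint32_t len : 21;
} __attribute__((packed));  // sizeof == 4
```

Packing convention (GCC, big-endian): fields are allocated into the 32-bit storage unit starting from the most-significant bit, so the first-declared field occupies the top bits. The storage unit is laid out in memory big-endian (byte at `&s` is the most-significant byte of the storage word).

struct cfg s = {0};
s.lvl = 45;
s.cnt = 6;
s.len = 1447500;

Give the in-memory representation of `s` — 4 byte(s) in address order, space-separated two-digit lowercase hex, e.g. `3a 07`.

lvl (7b) val=45 bits=0x2d at bit 25: 0x5a000000
cnt (4b) val=6 bits=0x6 at bit 21: 0x5ac00000
len (21b) val=1447500 bits=0x16164c at bit 0: 0x5ad6164c
word = 0x5ad6164c → big-endian bytes:
  [0]=0x5a  [1]=0xd6  [2]=0x16  [3]=0x4c

5a d6 16 4c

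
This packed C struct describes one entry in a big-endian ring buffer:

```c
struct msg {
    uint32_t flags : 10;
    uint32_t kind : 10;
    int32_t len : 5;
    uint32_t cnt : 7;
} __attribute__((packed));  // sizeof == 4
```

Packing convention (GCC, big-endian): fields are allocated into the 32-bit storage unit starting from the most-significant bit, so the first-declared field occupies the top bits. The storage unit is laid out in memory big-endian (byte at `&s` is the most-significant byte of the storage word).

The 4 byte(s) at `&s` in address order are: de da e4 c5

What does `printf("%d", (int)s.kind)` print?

[0]=0xde [1]=0xda [2]=0xe4 [3]=0xc5 (big-endian) → word 0xdedae4c5
flags:10 @ bit 22 → (0xdedae4c5>>22)&0x3ff = 0x37b
kind:10 @ bit 12 → (0xdedae4c5>>12)&0x3ff = 0x1ae  ←
len:5 @ bit 7 → (0xdedae4c5>>7)&0x1f = 0x9
cnt:7 @ bit 0 → (0xdedae4c5>>0)&0x7f = 0x45

430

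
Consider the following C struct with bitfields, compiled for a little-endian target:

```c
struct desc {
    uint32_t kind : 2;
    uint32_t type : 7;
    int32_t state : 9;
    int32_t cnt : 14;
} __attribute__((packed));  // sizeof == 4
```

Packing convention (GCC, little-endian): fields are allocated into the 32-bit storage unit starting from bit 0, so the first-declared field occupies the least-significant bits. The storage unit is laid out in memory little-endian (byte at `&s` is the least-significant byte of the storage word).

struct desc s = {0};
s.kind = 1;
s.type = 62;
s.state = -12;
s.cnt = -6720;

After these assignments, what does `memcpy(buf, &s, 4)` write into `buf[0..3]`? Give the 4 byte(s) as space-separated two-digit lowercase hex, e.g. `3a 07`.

f9 e8 03 97

kind:2 = 1 → 0x1 << 0 → word 0x00000001
type:7 = 62 → 0x3e << 2 → word 0x000000f9
state:9 = -12 → 0x1f4 << 9 → word 0x0003e8f9
cnt:14 = -6720 → 0x25c0 << 18 → word 0x9703e8f9
word = 0x9703e8f9 → little-endian bytes:
  [0]=0xf9  [1]=0xe8  [2]=0x03  [3]=0x97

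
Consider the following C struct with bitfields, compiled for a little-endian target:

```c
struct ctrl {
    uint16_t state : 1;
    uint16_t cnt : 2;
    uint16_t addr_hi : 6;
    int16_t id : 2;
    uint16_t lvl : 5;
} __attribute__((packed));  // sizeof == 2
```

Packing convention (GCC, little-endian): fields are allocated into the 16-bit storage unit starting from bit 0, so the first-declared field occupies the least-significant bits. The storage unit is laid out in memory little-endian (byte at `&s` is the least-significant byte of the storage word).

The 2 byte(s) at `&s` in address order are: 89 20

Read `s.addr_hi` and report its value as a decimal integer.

[0]=0x89 [1]=0x20 (little-endian) → word 0x2089
state:1 @ bit 0 → (0x2089>>0)&0x1 = 0x1
cnt:2 @ bit 1 → (0x2089>>1)&0x3 = 0x0
addr_hi:6 @ bit 3 → (0x2089>>3)&0x3f = 0x11  ←
id:2 @ bit 9 → (0x2089>>9)&0x3 = 0x0
lvl:5 @ bit 11 → (0x2089>>11)&0x1f = 0x4

17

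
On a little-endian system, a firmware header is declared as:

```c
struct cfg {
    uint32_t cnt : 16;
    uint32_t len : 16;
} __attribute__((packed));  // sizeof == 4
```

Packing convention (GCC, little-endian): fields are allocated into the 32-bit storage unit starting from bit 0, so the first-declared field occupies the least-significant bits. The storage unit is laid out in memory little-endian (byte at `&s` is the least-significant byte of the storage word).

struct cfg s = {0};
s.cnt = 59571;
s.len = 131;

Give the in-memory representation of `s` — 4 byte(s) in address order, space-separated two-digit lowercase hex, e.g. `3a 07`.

cnt:16 = 59571 → 0xe8b3 << 0 → word 0x0000e8b3
len:16 = 131 → 0x83 << 16 → word 0x0083e8b3
word = 0x0083e8b3 → little-endian bytes:
  [0]=0xb3  [1]=0xe8  [2]=0x83  [3]=0x00

b3 e8 83 00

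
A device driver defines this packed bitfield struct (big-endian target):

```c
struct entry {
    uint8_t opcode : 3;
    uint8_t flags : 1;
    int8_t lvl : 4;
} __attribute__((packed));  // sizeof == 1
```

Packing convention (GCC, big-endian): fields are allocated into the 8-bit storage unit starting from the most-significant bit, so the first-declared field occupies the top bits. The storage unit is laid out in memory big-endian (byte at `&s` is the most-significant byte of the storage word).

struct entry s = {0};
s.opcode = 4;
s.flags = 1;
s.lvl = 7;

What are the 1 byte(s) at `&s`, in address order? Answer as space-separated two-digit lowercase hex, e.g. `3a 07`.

97

opcode:3 = 4 → 0x4 << 5 → word 0x80
flags:1 = 1 → 0x1 << 4 → word 0x90
lvl:4 = 7 → 0x7 << 0 → word 0x97
word = 0x97 → big-endian bytes:
  [0]=0x97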